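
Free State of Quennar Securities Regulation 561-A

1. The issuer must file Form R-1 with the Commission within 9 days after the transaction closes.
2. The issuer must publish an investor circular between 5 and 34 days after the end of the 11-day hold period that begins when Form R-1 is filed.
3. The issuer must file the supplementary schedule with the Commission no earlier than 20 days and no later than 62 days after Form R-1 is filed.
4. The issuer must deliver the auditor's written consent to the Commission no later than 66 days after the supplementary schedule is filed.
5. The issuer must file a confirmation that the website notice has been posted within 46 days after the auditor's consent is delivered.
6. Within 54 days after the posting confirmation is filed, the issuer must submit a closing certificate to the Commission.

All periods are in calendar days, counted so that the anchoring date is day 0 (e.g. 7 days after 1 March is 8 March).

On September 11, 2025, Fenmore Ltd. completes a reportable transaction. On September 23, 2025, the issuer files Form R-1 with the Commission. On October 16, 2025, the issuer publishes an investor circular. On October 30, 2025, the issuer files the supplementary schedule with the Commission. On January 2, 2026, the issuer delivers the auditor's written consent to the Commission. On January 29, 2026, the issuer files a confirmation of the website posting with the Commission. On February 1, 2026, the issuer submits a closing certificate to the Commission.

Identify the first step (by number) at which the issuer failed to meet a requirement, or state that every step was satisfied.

Step 1

(1) due by September 11, 2025 + 9 days = September 20, 2025; September 23, 2025 misses that deadline by 3 days.
The procedure was therefore not followed at step 1.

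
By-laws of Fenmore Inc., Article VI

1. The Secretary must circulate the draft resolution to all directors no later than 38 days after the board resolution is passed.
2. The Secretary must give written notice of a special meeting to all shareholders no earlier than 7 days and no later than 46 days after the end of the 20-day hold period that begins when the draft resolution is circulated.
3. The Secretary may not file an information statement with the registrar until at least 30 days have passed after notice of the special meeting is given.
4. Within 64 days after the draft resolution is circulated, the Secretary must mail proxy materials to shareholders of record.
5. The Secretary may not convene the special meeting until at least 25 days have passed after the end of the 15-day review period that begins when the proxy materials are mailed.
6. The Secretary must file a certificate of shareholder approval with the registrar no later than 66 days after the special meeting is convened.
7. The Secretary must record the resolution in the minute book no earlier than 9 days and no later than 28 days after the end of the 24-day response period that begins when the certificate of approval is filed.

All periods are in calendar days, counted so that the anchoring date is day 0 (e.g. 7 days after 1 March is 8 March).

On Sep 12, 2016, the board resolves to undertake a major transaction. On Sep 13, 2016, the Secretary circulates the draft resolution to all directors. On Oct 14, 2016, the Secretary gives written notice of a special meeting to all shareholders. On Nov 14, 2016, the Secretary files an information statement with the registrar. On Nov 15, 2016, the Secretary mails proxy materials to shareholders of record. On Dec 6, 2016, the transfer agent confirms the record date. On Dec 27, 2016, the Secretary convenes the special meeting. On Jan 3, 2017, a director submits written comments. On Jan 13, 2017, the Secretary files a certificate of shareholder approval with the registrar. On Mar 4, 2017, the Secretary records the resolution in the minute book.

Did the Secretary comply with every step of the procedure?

Yes

Step 1 — counting 38 days from Sep 12, 2016 (when the board resolution is passed) gives a deadline of Oct 20, 2016; Sep 13, 2016 is within that limit.
Step 2 — 7 and 46 days from Oct 3, 2016 (end of the 20-day hold period, which began when the draft resolution is circulated on Sep 13, 2016) are Oct 10, 2016 and Nov 18, 2016 respectively; Oct 14, 2016 falls inside that range.
Step 3 — must wait 30 days from Oct 14, 2016 (when notice of the special meeting is given), so not before Nov 13, 2016; done Nov 14, 2016 — permitted.
Step 4 — counting 64 days from Sep 13, 2016 (when the draft resolution is circulated) gives a deadline of Nov 16, 2016; completed Nov 15, 2016, before the deadline.
Step 5 — must wait 25 days from Nov 30, 2016 (end of the 15-day review period, which began when the proxy materials are mailed on Nov 15, 2016), so not before Dec 25, 2016; done Dec 27, 2016 — permitted.
Step 6 — counting 66 days from Dec 27, 2016 (when the special meeting is convened) gives a deadline of Mar 3, 2017; Jan 13, 2017 is within that limit.
Step 7 — 9 and 28 days from Feb 6, 2017 (end of the 24-day response period, which began when the certificate of approval is filed on Jan 13, 2017) are Feb 15, 2017 and Mar 6, 2017 respectively; Mar 4, 2017 falls inside that range.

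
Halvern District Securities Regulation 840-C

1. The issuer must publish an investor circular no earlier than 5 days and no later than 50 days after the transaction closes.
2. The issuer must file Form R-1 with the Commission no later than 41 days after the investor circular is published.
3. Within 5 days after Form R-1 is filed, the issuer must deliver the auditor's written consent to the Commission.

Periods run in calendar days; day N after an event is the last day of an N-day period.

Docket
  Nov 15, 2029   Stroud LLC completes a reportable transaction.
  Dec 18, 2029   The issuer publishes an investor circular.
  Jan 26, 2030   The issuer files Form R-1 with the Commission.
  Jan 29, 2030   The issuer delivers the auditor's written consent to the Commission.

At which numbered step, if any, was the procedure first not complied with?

Step 1: the window is 5–50 days after Nov 15, 2029 (when the transaction closes), so Nov 20, 2029 through Jan 4, 2030; done Dec 18, 2029 — within the window.
Step 2: 41 days after Dec 18, 2029 (when the investor circular is published) is Jan 28, 2030; completed Jan 26, 2030, before the deadline.
Step 3: 5 days after Jan 26, 2030 (when Form R-1 is filed) is Jan 31, 2030; completed Jan 29, 2030, before the deadline.

None — every step was satisfied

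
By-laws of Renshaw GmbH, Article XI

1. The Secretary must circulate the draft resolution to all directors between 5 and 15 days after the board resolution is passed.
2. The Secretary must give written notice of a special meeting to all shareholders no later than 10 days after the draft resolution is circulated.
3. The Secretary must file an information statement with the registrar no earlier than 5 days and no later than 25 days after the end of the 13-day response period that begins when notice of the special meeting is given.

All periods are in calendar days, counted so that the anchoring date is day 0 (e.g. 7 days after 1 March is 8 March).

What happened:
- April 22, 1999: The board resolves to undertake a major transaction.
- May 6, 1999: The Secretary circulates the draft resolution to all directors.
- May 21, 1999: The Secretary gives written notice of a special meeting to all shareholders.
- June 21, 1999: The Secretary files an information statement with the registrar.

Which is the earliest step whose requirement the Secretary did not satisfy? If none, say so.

Step 2

(1) the permitted window runs from April 22, 1999 + 5 = April 27, 1999 to April 22, 1999 + 15 = May 7, 1999; May 6, 1999 falls inside that range.
(2) due by May 6, 1999 + 10 days = May 16, 1999; done May 21, 1999 — 5 days late.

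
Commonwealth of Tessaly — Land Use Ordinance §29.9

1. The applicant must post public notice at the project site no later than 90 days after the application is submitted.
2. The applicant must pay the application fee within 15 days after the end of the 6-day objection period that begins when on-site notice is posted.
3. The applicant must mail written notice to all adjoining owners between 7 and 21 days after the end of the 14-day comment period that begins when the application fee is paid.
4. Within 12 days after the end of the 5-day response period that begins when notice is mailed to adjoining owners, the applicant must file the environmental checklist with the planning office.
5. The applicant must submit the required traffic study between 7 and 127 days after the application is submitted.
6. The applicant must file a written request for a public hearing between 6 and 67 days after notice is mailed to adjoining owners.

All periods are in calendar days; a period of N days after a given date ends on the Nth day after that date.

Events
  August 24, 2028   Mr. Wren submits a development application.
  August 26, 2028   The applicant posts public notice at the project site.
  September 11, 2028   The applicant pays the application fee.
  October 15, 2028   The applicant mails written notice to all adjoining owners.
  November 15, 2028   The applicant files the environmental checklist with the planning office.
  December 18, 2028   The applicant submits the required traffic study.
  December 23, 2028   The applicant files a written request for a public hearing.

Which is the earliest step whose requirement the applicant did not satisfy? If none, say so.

Step 4

Step 1: 90 days after August 24, 2028 (when the application is submitted) is November 22, 2028; done August 26, 2028 — timely.
Step 2: 15 days after September 1, 2028 (end of the 6-day objection period, which began when on-site notice is posted on August 26, 2028) is September 16, 2028; completed September 11, 2028, before the deadline.
Step 3: the window is 7–21 days after September 25, 2028 (end of the 14-day comment period, which began when the application fee is paid on September 11, 2028), so October 2, 2028 through October 16, 2028; done October 15, 2028, which is between those dates.
Step 4: 12 days after October 20, 2028 (end of the 5-day response period, which began when notice is mailed to adjoining owners on October 15, 2028) is November 1, 2028; done November 15, 2028 — 14 days late.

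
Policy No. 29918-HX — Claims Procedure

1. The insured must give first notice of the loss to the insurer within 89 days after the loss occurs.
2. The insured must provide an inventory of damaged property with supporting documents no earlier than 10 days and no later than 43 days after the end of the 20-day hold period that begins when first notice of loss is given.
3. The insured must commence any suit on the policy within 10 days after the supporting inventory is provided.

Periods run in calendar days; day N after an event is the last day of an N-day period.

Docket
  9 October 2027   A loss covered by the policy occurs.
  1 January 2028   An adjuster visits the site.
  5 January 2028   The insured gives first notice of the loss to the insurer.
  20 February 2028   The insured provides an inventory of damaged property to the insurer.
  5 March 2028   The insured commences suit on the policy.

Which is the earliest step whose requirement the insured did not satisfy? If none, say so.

Step 3

Step 1 — counting 89 days from 9 October 2027 (when the loss occurs) gives a deadline of 6 January 2028; completed 5 January 2028, before the deadline.
Step 2 — 10 and 43 days from 25 January 2028 (end of the 20-day hold period, which began when first notice of loss is given on 5 January 2028) are 4 February 2028 and 8 March 2028 respectively; 20 February 2028 falls inside that range.
Step 3 — counting 10 days from 20 February 2028 (when the supporting inventory is provided) gives a deadline of 1 March 2028; not done until 5 March 2028, 4 days after the deadline.
That is the first point of non-compliance.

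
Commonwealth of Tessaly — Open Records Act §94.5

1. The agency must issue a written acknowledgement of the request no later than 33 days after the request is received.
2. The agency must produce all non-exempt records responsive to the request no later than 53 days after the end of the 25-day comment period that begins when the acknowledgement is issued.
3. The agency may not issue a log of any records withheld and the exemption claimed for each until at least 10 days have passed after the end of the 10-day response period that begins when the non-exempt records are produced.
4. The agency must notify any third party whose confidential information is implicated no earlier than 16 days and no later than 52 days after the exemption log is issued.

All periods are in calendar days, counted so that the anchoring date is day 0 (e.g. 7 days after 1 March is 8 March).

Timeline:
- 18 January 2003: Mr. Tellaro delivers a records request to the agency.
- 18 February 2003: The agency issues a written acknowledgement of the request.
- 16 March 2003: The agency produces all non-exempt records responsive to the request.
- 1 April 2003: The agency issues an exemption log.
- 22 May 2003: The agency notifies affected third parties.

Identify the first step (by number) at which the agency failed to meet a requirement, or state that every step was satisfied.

(1) due by 18 January 2003 + 33 days = 20 February 2003; 18 February 2003 is within that limit.
(2) due by 15 March 2003 + 53 days = 7 May 2003; done 16 March 2003 — timely.
(3) permitted from 26 March 2003 + 10 days = 5 April 2003 onward; acted on 1 April 2003, 4 days prematurely.

Step 3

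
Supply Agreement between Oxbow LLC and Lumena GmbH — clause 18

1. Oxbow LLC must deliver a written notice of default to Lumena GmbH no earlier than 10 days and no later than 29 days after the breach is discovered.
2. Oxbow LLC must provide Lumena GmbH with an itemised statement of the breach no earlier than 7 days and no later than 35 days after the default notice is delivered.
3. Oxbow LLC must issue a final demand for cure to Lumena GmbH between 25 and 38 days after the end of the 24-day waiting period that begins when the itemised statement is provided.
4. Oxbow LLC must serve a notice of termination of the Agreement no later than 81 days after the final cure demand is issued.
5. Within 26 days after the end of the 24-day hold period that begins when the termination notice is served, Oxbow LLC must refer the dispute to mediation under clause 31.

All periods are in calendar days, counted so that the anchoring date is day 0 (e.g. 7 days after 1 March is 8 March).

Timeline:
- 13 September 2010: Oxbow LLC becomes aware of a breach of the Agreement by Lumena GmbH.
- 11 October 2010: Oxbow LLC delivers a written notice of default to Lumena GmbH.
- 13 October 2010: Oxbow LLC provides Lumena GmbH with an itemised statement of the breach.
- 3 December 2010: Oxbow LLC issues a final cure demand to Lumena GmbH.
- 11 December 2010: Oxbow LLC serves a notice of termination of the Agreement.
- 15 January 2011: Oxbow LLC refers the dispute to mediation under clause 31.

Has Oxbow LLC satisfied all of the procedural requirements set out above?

No

(1) the permitted window runs from 13 September 2010 + 10 = 23 September 2010 to 13 September 2010 + 29 = 12 October 2010; done 11 October 2010 — within the window.
(2) the permitted window runs from 11 October 2010 + 7 = 18 October 2010 to 11 October 2010 + 35 = 15 November 2010; 13 October 2010 is 5 days too early.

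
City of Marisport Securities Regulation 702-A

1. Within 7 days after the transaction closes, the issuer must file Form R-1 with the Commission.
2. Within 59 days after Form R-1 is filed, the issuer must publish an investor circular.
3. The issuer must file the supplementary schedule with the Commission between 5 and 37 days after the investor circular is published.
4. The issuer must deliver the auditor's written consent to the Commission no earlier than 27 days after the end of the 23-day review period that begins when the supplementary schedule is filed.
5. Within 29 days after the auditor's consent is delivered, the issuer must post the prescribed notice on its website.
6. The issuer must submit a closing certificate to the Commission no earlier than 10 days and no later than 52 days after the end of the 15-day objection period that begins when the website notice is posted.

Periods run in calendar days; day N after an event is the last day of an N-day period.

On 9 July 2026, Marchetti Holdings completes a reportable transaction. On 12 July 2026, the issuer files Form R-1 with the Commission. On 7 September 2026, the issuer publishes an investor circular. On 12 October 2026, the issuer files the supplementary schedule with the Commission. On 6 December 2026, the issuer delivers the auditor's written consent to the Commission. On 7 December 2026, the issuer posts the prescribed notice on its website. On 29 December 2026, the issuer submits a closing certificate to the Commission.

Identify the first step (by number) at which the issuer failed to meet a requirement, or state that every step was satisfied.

Step 1: 7 days after 9 July 2026 (when the transaction closes) is 16 July 2026; completed 12 July 2026, before the deadline.
Step 2: 59 days after 12 July 2026 (when Form R-1 is filed) is 9 September 2026; completed 7 September 2026, before the deadline.
Step 3: the window is 5–37 days after 7 September 2026 (when the investor circular is published), so 12 September 2026 through 14 October 2026; 12 October 2026 falls inside that range.
Step 4: the earliest permitted date is 27 days after 4 November 2026 (end of the 23-day review period, which began when the supplementary schedule is filed on 12 October 2026), i.e. 1 December 2026; done 6 December 2026, after the minimum wait.
Step 5: 29 days after 6 December 2026 (when the auditor's consent is delivered) is 4 January 2027; 7 December 2026 is within that limit.
Step 6: the window is 10–52 days after 22 December 2026 (end of the 15-day objection period, which began when the website notice is posted on 7 December 2026), so 1 January 2027 through 12 February 2027; done 29 December 2026 — 3 days before the window opened.

Step 6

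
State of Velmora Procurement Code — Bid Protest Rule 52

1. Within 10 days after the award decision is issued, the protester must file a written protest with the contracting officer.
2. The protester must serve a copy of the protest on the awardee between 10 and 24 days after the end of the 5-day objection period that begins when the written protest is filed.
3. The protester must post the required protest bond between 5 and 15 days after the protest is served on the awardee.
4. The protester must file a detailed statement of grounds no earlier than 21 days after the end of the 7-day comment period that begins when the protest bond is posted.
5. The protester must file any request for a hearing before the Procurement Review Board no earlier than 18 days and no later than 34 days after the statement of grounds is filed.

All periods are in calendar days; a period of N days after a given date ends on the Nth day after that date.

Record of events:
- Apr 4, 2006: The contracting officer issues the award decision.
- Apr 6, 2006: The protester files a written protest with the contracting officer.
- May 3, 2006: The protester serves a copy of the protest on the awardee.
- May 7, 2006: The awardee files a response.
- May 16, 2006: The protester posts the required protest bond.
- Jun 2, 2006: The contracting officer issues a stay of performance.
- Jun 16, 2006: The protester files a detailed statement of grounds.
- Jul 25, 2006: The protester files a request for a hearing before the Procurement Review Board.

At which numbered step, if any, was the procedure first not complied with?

Step 1: 10 days after Apr 4, 2006 (when the award decision is issued) is Apr 14, 2006; done Apr 6, 2006 — timely.
Step 2: the window is 10–24 days after Apr 11, 2006 (end of the 5-day objection period, which began when the written protest is filed on Apr 6, 2006), so Apr 21, 2006 through May 5, 2006; done May 3, 2006 — within the window.
Step 3: the window is 5–15 days after May 3, 2006 (when the protest is served on the awardee), so May 8, 2006 through May 18, 2006; done May 16, 2006, which is between those dates.
Step 4: the earliest permitted date is 21 days after May 23, 2006 (end of the 7-day comment period, which began when the protest bond is posted on May 16, 2006), i.e. Jun 13, 2006; Jun 16, 2006 is on or after that date.
Step 5: the window is 18–34 days after Jun 16, 2006 (when the statement of grounds is filed), so Jul 4, 2006 through Jul 20, 2006; done Jul 25, 2006 — 5 days after the window closed.

Step 5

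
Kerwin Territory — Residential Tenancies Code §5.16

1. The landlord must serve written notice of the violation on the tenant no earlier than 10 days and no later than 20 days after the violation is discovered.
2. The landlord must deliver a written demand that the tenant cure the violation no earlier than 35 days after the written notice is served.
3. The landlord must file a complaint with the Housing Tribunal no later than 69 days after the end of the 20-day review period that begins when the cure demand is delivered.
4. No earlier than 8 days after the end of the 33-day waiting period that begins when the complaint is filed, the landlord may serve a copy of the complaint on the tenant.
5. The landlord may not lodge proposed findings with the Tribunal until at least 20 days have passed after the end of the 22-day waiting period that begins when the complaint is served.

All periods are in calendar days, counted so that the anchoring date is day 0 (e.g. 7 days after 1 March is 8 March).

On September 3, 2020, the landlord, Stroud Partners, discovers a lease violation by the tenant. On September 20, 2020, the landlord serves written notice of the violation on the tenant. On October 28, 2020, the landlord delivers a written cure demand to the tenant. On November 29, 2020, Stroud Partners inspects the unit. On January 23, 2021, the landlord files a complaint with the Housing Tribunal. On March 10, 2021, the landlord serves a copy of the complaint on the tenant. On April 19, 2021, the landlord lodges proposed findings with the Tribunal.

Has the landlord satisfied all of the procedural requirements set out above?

Step 1 — 10 and 20 days from September 3, 2020 (when the violation is discovered) are September 13, 2020 and September 23, 2020 respectively; September 20, 2020 falls inside that range.
Step 2 — must wait 35 days from September 20, 2020 (when the written notice is served), so not before October 25, 2020; done October 28, 2020 — permitted.
Step 3 — counting 69 days from November 17, 2020 (end of the 20-day review period, which began when the cure demand is delivered on October 28, 2020) gives a deadline of January 25, 2021; completed January 23, 2021, before the deadline.
Step 4 — must wait 8 days from February 25, 2021 (end of the 33-day waiting period, which began when the complaint is filed on January 23, 2021), so not before March 5, 2021; done March 10, 2021, after the minimum wait.
Step 5 — must wait 20 days from April 1, 2021 (end of the 22-day waiting period, which began when the complaint is served on March 10, 2021), so not before April 21, 2021; April 19, 2021 is 2 days before the earliest permitted date.
That is the first point of non-compliance.

No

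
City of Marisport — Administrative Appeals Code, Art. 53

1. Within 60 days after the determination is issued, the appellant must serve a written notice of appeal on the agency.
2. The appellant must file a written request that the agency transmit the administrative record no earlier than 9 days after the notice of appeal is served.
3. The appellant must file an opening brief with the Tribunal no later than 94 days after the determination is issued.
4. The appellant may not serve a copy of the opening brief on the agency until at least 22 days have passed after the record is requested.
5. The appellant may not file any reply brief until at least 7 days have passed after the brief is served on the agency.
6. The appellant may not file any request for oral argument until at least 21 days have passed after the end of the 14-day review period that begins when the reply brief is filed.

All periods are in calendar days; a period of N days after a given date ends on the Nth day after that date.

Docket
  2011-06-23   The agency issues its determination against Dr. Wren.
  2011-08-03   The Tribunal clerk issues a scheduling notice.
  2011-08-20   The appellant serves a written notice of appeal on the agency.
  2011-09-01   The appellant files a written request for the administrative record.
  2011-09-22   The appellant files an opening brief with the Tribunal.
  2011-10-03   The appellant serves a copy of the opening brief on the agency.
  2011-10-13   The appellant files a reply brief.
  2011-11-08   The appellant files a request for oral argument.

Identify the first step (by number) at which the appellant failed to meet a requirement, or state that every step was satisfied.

Step 1 — counting 60 days from 2011-06-23 (when the determination is issued) gives a deadline of 2011-08-22; done 2011-08-20 — timely.
Step 2 — must wait 9 days from 2011-08-20 (when the notice of appeal is served), so not before 2011-08-29; done 2011-09-01 — permitted.
Step 3 — counting 94 days from 2011-06-23 (when the determination is issued) gives a deadline of 2011-09-25; done 2011-09-22 — timely.
Step 4 — must wait 22 days from 2011-09-01 (when the record is requested), so not before 2011-09-23; done 2011-10-03, after the minimum wait.
Step 5 — must wait 7 days from 2011-10-03 (when the brief is served on the agency), so not before 2011-10-10; done 2011-10-13 — permitted.
Step 6 — must wait 21 days from 2011-10-27 (end of the 14-day review period, which began when the reply brief is filed on 2011-10-13), so not before 2011-11-17; done 2011-11-08 — 9 days too early.
The analysis stops there.

Step 6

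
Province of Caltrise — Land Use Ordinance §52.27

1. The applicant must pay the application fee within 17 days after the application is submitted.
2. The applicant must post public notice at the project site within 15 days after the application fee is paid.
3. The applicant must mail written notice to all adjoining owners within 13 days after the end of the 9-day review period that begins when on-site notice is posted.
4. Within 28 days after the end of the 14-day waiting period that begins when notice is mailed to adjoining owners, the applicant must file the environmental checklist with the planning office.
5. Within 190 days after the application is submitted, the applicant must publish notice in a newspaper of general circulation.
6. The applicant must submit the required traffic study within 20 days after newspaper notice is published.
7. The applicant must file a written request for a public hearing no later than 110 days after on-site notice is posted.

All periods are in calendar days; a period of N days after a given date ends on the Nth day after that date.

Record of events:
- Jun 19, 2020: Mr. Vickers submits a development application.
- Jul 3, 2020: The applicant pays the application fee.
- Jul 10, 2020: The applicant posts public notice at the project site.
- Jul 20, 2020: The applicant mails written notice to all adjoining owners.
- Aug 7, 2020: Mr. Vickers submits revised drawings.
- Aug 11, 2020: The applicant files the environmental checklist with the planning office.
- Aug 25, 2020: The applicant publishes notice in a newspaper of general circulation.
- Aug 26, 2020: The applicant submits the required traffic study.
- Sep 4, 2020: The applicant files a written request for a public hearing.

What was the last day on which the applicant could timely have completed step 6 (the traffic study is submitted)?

Step 6 runs from Aug 25, 2020, when newspaper notice is published. 20 days after Aug 25, 2020 is Sep 14, 2020.

Sep 14, 2020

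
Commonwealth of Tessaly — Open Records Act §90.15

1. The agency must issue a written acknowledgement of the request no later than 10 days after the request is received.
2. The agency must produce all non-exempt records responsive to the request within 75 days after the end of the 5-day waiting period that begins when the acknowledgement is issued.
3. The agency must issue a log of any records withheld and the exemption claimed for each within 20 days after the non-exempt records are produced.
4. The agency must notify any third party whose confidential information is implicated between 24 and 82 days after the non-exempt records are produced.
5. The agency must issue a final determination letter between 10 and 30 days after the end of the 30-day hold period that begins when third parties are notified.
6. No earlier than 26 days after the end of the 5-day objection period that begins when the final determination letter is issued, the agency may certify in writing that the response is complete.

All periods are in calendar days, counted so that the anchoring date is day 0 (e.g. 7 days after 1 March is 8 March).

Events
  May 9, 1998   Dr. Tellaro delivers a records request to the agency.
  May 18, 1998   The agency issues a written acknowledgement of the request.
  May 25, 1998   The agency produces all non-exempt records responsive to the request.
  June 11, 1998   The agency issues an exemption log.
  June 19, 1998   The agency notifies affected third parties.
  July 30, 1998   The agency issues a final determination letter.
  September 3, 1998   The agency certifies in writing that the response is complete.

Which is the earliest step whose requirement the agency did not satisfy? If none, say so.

Step 1 — counting 10 days from May 9, 1998 (when the request is received) gives a deadline of May 19, 1998; done May 18, 1998 — timely.
Step 2 — counting 75 days from May 23, 1998 (end of the 5-day waiting period, which began when the acknowledgement is issued on May 18, 1998) gives a deadline of August 6, 1998; May 25, 1998 is within that limit.
Step 3 — counting 20 days from May 25, 1998 (when the non-exempt records are produced) gives a deadline of June 14, 1998; done June 11, 1998 — timely.
Step 4 — 24 and 82 days from May 25, 1998 (when the non-exempt records are produced) are June 18, 1998 and August 15, 1998 respectively; done June 19, 1998, which is between those dates.
Step 5 — 10 and 30 days from July 19, 1998 (end of the 30-day hold period, which began when third parties are notified on June 19, 1998) are July 29, 1998 and August 18, 1998 respectively; done July 30, 1998, which is between those dates.
Step 6 — must wait 26 days from August 4, 1998 (end of the 5-day objection period, which began when the final determination letter is issued on July 30, 1998), so not before August 30, 1998; September 3, 1998 is on or after that date.

None — every step was satisfied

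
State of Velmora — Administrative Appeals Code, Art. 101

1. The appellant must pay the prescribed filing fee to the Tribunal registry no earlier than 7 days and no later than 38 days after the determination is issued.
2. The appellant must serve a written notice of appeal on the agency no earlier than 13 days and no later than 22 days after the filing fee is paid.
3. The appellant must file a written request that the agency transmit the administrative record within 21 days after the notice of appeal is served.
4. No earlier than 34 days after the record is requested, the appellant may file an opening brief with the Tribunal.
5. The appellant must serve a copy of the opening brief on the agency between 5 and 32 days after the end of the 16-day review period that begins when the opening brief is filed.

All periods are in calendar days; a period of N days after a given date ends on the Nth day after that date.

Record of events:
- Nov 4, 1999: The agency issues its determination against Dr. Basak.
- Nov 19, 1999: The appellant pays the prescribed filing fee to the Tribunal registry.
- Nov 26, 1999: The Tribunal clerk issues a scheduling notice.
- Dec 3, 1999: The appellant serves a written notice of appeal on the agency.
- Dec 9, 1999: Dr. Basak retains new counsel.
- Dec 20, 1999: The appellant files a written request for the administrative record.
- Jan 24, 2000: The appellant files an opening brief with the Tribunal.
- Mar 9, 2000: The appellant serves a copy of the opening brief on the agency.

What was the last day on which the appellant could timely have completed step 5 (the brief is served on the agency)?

The opening brief is filed on Jan 24, 2000; the 16-day review period therefore ends Feb 9, 2000, and step 5 runs from that date. The window is 5–32 days after Feb 9, 2000; it closes on Mar 12, 2000.

Mar 12, 2000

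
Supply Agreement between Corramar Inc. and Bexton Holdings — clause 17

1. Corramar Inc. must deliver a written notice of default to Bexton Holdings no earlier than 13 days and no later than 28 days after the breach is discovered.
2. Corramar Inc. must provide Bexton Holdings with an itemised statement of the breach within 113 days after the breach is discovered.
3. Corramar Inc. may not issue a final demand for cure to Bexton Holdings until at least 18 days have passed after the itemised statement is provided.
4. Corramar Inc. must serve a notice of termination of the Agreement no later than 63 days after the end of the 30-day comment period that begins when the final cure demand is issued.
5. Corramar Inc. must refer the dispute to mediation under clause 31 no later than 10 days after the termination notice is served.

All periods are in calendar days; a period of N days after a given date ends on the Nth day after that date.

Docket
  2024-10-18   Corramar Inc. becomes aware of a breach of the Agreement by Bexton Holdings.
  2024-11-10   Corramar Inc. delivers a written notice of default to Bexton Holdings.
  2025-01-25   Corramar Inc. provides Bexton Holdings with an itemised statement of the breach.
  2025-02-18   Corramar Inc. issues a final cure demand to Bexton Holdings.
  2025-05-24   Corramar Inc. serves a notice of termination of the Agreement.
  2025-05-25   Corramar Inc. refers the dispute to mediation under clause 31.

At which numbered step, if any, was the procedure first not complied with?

Step 1: the window is 13–28 days after 2024-10-18 (when the breach is discovered), so 2024-10-31 through 2024-11-15; 2024-11-10 falls inside that range.
Step 2: 113 days after 2024-10-18 (when the breach is discovered) is 2025-02-08; done 2025-01-25 — timely.
Step 3: the earliest permitted date is 18 days after 2025-01-25 (when the itemised statement is provided), i.e. 2025-02-12; 2025-02-18 is on or after that date.
Step 4: 63 days after 2025-03-20 (end of the 30-day comment period, which began when the final cure demand is issued on 2025-02-18) is 2025-05-22; 2025-05-24 misses that deadline by 2 days.
Later steps need not be reached.

Step 4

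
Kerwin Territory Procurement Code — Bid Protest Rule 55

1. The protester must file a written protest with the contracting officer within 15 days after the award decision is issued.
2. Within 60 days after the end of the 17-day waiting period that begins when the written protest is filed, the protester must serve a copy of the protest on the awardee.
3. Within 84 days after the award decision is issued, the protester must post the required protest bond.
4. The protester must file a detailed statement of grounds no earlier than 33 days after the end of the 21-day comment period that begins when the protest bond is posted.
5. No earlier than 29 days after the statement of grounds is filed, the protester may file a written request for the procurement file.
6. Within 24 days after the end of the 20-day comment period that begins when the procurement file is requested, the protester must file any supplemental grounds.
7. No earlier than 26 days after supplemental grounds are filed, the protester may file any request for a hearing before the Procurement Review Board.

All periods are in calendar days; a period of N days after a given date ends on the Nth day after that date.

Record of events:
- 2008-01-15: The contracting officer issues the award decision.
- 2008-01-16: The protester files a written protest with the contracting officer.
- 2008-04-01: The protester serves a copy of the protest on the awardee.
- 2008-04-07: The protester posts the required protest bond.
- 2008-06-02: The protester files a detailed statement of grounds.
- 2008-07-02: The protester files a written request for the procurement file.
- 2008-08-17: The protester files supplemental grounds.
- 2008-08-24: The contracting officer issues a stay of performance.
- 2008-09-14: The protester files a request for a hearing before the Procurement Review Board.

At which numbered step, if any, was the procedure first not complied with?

Step 6

Step 1 — counting 15 days from 2008-01-15 (when the award decision is issued) gives a deadline of 2008-01-30; 2008-01-16 is within that limit.
Step 2 — counting 60 days from 2008-02-02 (end of the 17-day waiting period, which began when the written protest is filed on 2008-01-16) gives a deadline of 2008-04-02; completed 2008-04-01, before the deadline.
Step 3 — counting 84 days from 2008-01-15 (when the award decision is issued) gives a deadline of 2008-04-08; done 2008-04-07 — timely.
Step 4 — must wait 33 days from 2008-04-28 (end of the 21-day comment period, which began when the protest bond is posted on 2008-04-07), so not before 2008-05-31; done 2008-06-02 — permitted.
Step 5 — must wait 29 days from 2008-06-02 (when the statement of grounds is filed), so not before 2008-07-01; done 2008-07-02, after the minimum wait.
Step 6 — counting 24 days from 2008-07-22 (end of the 20-day comment period, which began when the procurement file is requested on 2008-07-02) gives a deadline of 2008-08-15; done 2008-08-17 — 2 days late.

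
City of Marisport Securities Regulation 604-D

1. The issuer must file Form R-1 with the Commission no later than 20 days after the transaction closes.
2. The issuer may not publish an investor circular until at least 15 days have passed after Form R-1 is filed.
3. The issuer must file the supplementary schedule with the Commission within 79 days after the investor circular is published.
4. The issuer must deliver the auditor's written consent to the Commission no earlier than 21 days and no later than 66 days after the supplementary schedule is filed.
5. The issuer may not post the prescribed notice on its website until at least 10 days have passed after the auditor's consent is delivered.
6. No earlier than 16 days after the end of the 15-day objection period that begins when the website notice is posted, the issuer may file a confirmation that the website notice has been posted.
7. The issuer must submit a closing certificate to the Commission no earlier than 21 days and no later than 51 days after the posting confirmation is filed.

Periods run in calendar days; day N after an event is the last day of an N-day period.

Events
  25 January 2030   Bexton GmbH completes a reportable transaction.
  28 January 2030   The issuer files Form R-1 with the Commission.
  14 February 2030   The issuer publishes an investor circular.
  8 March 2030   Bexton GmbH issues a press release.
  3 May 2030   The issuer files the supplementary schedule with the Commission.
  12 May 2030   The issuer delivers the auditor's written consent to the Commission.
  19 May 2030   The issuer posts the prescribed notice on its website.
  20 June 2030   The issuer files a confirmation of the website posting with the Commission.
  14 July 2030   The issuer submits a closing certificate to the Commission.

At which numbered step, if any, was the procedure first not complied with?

Step 4

Step 1: 20 days after 25 January 2030 (when the transaction closes) is 14 February 2030; done 28 January 2030 — timely.
Step 2: the earliest permitted date is 15 days after 28 January 2030 (when Form R-1 is filed), i.e. 12 February 2030; 14 February 2030 is on or after that date.
Step 3: 79 days after 14 February 2030 (when the investor circular is published) is 4 May 2030; 3 May 2030 is within that limit.
Step 4: the window is 21–66 days after 3 May 2030 (when the supplementary schedule is filed), so 24 May 2030 through 8 July 2030; done 12 May 2030 — 12 days before the window opened.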